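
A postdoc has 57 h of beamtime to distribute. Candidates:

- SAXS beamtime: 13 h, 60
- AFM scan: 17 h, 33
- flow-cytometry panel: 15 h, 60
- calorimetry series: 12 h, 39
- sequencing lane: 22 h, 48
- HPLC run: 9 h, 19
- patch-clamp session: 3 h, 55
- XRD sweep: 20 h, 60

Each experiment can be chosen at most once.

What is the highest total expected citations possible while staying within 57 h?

The ratio heuristic lands on SAXS beamtime + flow-cytometry panel + calorimetry series + HPLC run + patch-clamp session (233) but leaves 5 h idle.
Replace calorimetry series and HPLC run with XRD sweep: the trade gains 2 net, giving 235 at 51 h.
The closest alternative, SAXS beamtime + flow-cytometry panel + calorimetry series + HPLC run + patch-clamp session, reaches only 233.

235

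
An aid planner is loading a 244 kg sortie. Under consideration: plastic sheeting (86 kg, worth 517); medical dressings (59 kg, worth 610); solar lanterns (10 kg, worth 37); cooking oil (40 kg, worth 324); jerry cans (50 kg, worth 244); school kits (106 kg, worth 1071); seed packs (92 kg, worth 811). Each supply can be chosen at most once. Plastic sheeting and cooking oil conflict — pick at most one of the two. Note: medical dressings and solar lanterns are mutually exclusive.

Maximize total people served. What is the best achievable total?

Cooking oil + school kits + seed packs uses 238 of the 244 kg and totals 2206.

2206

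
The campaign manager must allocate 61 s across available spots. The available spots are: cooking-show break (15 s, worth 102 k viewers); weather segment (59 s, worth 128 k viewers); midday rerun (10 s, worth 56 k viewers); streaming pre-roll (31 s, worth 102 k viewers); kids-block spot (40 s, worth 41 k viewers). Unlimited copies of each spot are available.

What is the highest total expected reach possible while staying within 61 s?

408

Density check — cooking-show break 6.80, midday rerun 5.60, streaming pre-roll 3.29, weather segment 2.17 are the best per s.
Taking 4×cooking-show break: 60 s used, 408 in expected reach.
Every other selection either busts 61 s or fails to beat 408.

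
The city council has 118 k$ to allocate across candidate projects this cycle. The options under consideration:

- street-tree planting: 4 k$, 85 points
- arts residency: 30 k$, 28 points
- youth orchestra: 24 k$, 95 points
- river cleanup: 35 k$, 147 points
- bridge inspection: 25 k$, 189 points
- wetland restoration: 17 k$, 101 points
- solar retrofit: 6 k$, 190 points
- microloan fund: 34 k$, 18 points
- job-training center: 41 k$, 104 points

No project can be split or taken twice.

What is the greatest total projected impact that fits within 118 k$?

Street-tree planting + youth orchestra + river cleanup + bridge inspection + wetland restoration + solar retrofit uses 111 of the 118 k$ and totals 807.
Nothing else within 118 k$ beats 807.

807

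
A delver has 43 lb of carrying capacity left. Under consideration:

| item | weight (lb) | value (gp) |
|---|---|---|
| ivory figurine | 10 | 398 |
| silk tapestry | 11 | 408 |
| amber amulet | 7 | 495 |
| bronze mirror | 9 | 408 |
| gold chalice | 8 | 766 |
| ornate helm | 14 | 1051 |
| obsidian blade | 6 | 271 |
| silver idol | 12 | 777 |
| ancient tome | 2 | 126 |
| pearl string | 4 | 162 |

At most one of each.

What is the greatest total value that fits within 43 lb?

3215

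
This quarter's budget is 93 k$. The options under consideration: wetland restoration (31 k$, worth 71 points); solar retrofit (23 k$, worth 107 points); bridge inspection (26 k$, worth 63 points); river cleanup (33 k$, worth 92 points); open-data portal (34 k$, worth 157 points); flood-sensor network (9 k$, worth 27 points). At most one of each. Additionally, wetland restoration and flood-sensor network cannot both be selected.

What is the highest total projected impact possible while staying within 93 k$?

356

The ratio heuristic lands on solar retrofit + bridge inspection + open-data portal + flood-sensor network (354) but leaves 1 k$ idle.
Dropping bridge inspection and flood-sensor network frees 35 k$; slotting in river cleanup (33 k$) lifts the total to 356 at 90 k$.
No other feasible combination exceeds 356.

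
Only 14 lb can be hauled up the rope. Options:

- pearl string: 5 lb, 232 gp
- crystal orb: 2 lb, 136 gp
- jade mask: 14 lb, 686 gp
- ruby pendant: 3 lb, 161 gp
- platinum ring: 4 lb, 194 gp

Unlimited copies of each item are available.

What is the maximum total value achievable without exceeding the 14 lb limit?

Density check — crystal orb 68.00, ruby pendant 53.67, jade mask 49.00, platinum ring 48.50 are the best per lb.
Taking 7×crystal orb: 14 lb used, 952 in value.
That's the maximum — no swap from here does better than 952.

952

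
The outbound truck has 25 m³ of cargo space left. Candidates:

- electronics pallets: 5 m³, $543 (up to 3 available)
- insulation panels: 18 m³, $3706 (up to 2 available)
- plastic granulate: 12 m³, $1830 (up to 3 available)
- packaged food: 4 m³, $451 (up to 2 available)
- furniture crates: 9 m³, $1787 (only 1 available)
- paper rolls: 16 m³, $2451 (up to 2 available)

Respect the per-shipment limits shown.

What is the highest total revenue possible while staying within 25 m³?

4249

By revenue per m³: insulation panels 205.89, furniture crates 198.56, paper rolls 153.19 lead.
Taking the top-ratio shipments first gives insulation panels + packaged food for 4157 (22 m³).
Replace packaged food with electronics pallets: the trade gains 92 net, giving 4249 at 23 m³.
That's the maximum — no swap from here does better than 4249.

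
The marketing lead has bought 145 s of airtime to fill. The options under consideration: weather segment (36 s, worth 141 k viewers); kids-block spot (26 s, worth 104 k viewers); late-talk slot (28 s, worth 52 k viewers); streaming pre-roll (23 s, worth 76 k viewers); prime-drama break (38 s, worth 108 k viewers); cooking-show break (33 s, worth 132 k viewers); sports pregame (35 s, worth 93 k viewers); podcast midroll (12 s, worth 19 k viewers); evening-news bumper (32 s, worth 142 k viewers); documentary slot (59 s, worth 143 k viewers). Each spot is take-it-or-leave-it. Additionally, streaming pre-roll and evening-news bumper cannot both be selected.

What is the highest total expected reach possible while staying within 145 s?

538

Best packing: weather segment + kids-block spot + cooking-show break + podcast midroll + evening-news bumper — 139 s, 538 total.
Every other selection either busts 145 s or breaks a pairing rule or fails to beat 538.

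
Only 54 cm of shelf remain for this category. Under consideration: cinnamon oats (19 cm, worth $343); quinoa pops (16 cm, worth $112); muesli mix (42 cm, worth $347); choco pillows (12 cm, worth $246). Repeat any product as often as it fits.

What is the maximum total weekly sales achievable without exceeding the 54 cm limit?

Taking 4×choco pillows: 48 cm used, 984 in weekly sales.
Every other selection either busts 54 cm or fails to beat 984.

984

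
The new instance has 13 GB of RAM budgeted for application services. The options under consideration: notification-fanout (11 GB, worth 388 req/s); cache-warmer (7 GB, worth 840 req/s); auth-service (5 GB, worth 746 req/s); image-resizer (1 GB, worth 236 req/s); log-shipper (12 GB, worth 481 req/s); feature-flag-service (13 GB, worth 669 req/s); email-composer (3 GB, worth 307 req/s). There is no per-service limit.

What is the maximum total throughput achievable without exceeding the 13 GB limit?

3068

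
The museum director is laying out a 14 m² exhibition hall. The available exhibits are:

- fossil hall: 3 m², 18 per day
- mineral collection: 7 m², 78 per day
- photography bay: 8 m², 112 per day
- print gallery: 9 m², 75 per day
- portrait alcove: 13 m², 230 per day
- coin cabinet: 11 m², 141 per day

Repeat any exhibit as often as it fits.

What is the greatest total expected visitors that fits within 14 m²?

Best packing: portrait alcove — 13 m², 230 total.
The spare 1 m² is too small for any remaining exhibit, and no exchange beats 230.

230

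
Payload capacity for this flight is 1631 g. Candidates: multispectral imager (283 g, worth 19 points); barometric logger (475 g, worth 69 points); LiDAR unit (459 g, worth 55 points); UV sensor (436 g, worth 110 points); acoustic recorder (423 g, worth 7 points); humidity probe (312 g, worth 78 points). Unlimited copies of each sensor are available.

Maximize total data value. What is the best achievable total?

408

Density check — UV sensor 0.25, humidity probe 0.25, barometric logger 0.15 are the best per g.
The ratio ordering already packs tightly: 3×UV sensor + humidity probe, 1620 g, 408.
Every other selection either busts 1631 g or fails to beat 408.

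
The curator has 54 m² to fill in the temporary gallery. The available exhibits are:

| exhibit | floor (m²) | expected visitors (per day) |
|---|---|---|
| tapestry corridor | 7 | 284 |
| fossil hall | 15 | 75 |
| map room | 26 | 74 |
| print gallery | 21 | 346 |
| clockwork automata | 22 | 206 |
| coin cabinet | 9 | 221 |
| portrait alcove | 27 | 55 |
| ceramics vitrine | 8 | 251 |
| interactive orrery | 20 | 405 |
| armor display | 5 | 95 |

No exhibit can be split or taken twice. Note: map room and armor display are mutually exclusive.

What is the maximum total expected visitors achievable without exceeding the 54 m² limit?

The ratio ordering already packs tightly: tapestry corridor + coin cabinet + ceramics vitrine + interactive orrery + armor display, 49 m², 1256.
Next best is tapestry corridor + print gallery + coin cabinet + ceramics vitrine + armor display at 1197 (50 m²) — short by 59.

1256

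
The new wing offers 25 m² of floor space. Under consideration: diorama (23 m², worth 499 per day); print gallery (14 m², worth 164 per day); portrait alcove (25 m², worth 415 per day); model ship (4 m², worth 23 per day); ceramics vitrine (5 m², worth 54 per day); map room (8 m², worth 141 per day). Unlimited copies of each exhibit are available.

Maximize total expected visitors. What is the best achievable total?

499

Diorama uses 23 of the 25 m² and totals 499.
No other feasible combination exceeds 499.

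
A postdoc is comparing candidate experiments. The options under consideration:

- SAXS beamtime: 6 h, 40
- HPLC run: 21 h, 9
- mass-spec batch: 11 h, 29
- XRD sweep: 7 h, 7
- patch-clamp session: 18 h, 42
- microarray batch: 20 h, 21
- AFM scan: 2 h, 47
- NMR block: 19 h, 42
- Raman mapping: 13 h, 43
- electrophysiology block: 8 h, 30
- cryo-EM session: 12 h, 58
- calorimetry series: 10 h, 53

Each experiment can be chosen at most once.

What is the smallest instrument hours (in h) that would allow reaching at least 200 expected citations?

Need the lightest bundle worth ≥ 200.
SAXS beamtime + XRD sweep + AFM scan + cryo-EM session + calorimetry series reaches 205 using 37 h.
Any bundle with less than 37 h falls short of 200.

37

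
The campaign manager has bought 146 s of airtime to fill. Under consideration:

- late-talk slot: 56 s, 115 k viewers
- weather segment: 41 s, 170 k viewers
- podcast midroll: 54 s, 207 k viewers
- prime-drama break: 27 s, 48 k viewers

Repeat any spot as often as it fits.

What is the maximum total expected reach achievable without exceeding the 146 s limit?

547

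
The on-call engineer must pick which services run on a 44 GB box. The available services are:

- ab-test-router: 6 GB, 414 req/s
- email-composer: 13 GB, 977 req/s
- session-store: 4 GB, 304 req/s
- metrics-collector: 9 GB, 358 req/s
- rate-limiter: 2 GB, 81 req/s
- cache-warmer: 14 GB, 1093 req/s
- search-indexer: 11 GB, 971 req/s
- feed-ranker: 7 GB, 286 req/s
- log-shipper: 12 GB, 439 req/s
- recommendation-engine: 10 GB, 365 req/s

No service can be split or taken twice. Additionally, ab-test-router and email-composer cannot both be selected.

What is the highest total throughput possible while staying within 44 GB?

Density check — search-indexer 88.27, cache-warmer 78.07, session-store 76.00, email-composer 75.15 are the best per GB.
Taking email-composer + session-store + rate-limiter + cache-warmer + search-indexer: 44 GB used, 3426 in throughput.
An exhaustive check of the 1024 subsets confirms 3426.

3426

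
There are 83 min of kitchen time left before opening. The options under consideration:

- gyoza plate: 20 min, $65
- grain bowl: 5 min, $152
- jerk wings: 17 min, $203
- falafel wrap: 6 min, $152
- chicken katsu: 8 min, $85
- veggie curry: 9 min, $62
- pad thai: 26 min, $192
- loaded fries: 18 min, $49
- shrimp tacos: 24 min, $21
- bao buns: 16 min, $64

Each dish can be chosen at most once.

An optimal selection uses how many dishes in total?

6

Optimal total is 849.
gyoza plate + grain bowl + jerk wings + falafel wrap + chicken katsu + pad thai hits 849 at 82 min.
Every optimal selection uses 6 dishes.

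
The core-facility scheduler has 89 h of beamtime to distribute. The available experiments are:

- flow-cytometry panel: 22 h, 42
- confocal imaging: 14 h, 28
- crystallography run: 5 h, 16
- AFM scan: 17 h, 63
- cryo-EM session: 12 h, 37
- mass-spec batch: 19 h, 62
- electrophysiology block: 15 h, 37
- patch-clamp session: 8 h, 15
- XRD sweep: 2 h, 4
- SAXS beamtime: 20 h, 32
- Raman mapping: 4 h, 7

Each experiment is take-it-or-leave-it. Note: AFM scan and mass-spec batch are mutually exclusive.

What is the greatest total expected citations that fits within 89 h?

Taking flow-cytometry panel + confocal imaging + crystallography run + AFM scan + cryo-EM session + electrophysiology block + Raman mapping: 89 h used, 230 in expected citations.
Next best is flow-cytometry panel + confocal imaging + crystallography run + AFM scan + cryo-EM session + electrophysiology block + XRD sweep at 227 (87 h) — short by 3.

230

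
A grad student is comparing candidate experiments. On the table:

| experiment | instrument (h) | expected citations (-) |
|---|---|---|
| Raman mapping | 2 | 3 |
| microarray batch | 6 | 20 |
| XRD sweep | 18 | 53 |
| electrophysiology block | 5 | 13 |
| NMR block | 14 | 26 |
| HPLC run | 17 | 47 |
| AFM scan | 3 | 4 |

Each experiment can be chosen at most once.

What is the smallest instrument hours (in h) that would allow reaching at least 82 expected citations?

Minimise h subject to total expected citations ≥ 82.
microarray batch + XRD sweep + electrophysiology block reaches 86 using 29 h.
No combination under 29 h hits 82.

29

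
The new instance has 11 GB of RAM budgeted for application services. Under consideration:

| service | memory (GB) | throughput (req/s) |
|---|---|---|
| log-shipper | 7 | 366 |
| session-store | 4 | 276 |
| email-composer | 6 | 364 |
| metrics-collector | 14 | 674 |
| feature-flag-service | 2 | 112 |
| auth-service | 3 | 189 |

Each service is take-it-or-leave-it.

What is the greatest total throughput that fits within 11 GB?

665

A density-first pass picks session-store + feature-flag-service + auth-service — 577 at 9 GB.
The 4 GB tied up in session-store is better spent on email-composer — total rises to 665 (11 GB).
Next best is log-shipper + session-store at 642 (11 GB) — short by 23.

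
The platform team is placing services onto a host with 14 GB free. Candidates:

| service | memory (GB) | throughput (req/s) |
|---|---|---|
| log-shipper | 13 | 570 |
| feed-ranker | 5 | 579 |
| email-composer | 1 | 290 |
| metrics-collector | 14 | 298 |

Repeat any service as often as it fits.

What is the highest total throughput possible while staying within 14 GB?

14×email-composer uses 14 of the 14 GB and totals 4060.
Nothing else within 14 GB beats 4060.

4060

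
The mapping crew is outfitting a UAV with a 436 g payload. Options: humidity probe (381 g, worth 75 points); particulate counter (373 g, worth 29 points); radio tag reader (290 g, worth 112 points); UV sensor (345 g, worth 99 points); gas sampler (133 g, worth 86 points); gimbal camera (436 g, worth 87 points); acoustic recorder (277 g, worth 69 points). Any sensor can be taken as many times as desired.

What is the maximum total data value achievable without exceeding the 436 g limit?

258

By data value per g: gas sampler 0.65, radio tag reader 0.39, UV sensor 0.29 lead.
Best packing: 3×gas sampler — 399 g, 258 total.
Every other selection either busts 436 g or fails to beat 258.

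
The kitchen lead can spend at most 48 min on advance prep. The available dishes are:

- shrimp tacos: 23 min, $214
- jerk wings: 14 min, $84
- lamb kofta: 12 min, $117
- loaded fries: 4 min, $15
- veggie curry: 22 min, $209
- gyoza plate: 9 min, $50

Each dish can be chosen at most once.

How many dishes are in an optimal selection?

2

Best achievable profit is 423.
For example shrimp tacos + veggie curry achieves it, using 45 min.
Any selection reaching 423 contains exactly 2 dishes.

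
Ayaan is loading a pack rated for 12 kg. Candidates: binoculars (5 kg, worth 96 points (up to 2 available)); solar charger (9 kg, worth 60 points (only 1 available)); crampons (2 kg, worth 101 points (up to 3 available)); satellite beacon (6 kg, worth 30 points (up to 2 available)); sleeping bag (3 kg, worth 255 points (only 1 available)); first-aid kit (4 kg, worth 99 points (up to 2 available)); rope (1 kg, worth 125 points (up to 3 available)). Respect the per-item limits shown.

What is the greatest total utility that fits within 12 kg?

933

By utility per kg: rope 125.00, sleeping bag 85.00, crampons 50.50, first-aid kit 24.75 lead.
The ratio ordering already packs tightly: 3×crampons + sleeping bag + 3×rope, 12 kg, 933.
Nothing else within 12 kg beats 933.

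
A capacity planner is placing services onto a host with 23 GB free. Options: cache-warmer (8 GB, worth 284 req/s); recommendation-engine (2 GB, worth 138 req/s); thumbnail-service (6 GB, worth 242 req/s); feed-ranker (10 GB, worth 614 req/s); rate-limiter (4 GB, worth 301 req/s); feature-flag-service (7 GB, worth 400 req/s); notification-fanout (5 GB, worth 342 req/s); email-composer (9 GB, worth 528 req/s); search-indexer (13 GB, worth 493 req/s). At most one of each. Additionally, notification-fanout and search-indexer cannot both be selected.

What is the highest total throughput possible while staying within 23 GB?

1453

Taking the top-ratio services first gives recommendation-engine + feed-ranker + rate-limiter + notification-fanout for 1395 (21 GB).
The 5 GB tied up in notification-fanout is better spent on feature-flag-service — total rises to 1453 (23 GB).
Runner-up feed-ranker + rate-limiter + email-composer tops out at 1443.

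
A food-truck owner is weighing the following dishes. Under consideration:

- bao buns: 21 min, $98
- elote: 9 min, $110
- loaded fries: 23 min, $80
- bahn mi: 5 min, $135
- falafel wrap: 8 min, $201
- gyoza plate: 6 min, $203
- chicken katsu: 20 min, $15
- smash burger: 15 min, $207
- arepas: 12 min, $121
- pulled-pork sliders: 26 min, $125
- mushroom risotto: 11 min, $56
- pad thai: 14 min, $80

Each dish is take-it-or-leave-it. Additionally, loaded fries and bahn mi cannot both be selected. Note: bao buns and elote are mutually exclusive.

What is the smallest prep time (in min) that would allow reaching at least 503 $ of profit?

19

Look for the lowest-prep combination reaching 503.
bahn mi + falafel wrap + gyoza plate: 539 profit at 19 min.
No combination under 19 min hits 503.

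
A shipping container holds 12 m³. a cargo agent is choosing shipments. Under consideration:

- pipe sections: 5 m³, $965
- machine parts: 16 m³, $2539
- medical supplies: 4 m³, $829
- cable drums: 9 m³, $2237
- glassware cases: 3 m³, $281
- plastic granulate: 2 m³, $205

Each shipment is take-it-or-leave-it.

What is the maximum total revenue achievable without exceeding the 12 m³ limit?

2518

Greedy by ratio would take cable drums + plastic granulate: 11 m³ used, total 2442.
Replace plastic granulate with glassware cases: the trade gains 76 net, giving 2518 at 12 m³.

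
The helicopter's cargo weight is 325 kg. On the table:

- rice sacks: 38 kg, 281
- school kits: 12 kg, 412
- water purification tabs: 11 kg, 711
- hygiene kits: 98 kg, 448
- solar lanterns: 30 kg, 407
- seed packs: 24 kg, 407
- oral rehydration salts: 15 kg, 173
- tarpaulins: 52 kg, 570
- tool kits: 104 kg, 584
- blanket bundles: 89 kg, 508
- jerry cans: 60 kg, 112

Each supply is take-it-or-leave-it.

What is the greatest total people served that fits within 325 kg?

3599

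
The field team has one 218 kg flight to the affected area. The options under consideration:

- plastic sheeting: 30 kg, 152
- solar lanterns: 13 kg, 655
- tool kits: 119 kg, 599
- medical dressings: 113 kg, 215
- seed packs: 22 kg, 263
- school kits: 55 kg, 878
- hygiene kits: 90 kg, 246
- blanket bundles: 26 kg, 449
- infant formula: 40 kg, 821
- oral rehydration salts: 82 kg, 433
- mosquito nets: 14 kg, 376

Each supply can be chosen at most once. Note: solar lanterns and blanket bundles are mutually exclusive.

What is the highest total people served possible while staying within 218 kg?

By people served per kg: solar lanterns 50.38, mosquito nets 26.86, infant formula 20.52, blanket bundles 17.27 lead.
Best packing: solar lanterns + school kits + infant formula + oral rehydration salts + mosquito nets — 204 kg, 3163 total.
No other feasible combination exceeds 3163.

3163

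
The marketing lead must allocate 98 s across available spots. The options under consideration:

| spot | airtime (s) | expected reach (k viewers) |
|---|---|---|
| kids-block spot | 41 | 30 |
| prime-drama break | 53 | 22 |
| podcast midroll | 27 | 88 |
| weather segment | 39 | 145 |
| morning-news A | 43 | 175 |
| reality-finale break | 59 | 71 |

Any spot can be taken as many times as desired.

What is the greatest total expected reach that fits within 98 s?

By expected reach per s: morning-news A 4.07, weather segment 3.72, podcast midroll 3.26, reality-finale break 1.20 lead.
The ratio heuristic lands on 2×morning-news A (350) but leaves 12 s idle.
Replace morning-news A with 2×podcast midroll: the trade gains 1 net, giving 351 at 97 s.
Every other selection either busts 98 s or fails to beat 351.

351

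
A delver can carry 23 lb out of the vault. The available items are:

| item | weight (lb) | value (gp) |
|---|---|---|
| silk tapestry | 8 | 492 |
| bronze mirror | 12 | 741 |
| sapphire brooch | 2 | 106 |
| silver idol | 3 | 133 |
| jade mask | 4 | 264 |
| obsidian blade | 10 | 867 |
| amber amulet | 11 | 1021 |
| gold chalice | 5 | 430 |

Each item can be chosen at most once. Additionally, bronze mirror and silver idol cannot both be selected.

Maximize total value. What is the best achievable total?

Taking sapphire brooch + obsidian blade + amber amulet: 23 lb used, 1994 in value.
Next best is obsidian blade + amber amulet at 1888 (21 lb) — short by 106.

1994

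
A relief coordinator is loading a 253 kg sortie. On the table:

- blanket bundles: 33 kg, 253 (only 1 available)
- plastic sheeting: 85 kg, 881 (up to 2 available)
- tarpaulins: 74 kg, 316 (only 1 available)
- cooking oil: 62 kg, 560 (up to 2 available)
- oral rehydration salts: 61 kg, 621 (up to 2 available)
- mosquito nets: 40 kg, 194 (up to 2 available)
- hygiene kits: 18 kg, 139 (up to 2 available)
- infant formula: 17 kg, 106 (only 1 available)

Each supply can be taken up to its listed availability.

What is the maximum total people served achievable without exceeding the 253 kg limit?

2522

2×plastic sheeting + oral rehydration salts + hygiene kits uses 249 of the 253 kg and totals 2522.
No other feasible combination exceeds 2522.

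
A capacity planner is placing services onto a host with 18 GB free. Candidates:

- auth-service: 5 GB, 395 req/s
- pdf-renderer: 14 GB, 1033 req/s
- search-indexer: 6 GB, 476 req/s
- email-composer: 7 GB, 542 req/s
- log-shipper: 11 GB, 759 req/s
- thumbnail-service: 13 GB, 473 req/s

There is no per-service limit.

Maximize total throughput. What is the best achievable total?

1428

Taking 3×search-indexer: 18 GB used, 1428 in throughput.
No other feasible combination exceeds 1428.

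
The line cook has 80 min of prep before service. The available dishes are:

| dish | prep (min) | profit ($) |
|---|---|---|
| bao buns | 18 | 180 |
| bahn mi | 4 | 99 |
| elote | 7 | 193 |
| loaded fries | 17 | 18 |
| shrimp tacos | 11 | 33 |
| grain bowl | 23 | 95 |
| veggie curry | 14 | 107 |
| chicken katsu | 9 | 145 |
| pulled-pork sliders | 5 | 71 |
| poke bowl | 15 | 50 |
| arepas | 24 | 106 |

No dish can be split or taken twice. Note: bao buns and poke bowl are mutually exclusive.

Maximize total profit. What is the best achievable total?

890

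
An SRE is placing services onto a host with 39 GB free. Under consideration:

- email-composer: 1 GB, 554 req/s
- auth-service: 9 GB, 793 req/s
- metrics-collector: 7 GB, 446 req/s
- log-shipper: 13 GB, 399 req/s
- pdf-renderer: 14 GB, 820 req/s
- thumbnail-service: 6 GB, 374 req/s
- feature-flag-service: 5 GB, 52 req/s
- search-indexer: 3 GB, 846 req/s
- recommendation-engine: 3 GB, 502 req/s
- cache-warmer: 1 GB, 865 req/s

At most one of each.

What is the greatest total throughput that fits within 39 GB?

By throughput per GB: cache-warmer 865.00, email-composer 554.00, search-indexer 282.00 lead.
The ratio heuristic lands on email-composer + auth-service + metrics-collector + thumbnail-service + feature-flag-service + search-indexer + recommendation-engine + cache-warmer (4432) but leaves 4 GB idle.
Replace thumbnail-service and feature-flag-service with pdf-renderer: the trade gains 394 net, giving 4826 at 38 GB.

4826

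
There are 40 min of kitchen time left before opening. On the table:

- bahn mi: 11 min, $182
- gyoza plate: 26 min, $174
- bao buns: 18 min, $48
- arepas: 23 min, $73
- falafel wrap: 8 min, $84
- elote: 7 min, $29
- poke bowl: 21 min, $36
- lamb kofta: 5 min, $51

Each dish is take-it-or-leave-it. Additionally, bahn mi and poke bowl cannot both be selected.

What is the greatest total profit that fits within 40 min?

356

Taking the top-ratio dishes first gives bahn mi + falafel wrap + elote + lamb kofta for 346 (31 min).
Replace falafel wrap and elote and lamb kofta with gyoza plate: the trade gains 10 net, giving 356 at 37 min.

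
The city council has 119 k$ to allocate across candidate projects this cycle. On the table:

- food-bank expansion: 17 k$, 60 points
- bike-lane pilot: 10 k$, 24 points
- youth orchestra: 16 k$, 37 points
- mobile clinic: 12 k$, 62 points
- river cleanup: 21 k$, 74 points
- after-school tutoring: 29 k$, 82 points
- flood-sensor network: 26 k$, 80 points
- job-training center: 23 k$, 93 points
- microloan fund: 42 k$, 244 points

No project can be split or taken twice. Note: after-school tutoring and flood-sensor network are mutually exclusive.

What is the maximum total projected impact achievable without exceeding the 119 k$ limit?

533

Taking food-bank expansion + mobile clinic + river cleanup + job-training center + microloan fund: 115 k$ used, 533 in projected impact.
Next best is food-bank expansion + mobile clinic + river cleanup + flood-sensor network + microloan fund at 520 (118 k$) — short by 13.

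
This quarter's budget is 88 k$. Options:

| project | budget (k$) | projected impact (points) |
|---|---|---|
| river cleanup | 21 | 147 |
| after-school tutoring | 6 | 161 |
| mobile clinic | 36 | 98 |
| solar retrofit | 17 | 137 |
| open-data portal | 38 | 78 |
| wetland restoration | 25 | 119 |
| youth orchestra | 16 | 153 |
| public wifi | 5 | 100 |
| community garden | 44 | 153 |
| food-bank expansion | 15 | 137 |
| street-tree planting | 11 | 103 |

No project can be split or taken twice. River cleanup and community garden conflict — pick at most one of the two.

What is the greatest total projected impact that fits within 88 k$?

838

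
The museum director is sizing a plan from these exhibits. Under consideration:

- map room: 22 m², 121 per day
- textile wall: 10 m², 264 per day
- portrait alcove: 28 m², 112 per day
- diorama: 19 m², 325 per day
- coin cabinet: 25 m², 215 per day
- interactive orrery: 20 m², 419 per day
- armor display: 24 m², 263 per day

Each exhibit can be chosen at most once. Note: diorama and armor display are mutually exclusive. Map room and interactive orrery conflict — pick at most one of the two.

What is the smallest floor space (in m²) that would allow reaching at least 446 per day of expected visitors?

29

Minimise m² subject to total expected visitors ≥ 446.
textile wall + diorama reaches 589 using 29 m².
No combination under 29 m² hits 446.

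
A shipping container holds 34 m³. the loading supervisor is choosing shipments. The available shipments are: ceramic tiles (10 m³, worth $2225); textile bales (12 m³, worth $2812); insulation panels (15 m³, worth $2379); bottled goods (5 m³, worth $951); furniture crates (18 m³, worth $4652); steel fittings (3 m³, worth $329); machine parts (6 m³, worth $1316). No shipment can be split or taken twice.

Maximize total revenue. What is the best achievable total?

8193

Filling by ratio: textile bales + furniture crates + steel fittings for 7793, with 1 m³ left unused.
Replace textile bales and steel fittings with ceramic tiles + machine parts: the trade gains 400 net, giving 8193 at 34 m³.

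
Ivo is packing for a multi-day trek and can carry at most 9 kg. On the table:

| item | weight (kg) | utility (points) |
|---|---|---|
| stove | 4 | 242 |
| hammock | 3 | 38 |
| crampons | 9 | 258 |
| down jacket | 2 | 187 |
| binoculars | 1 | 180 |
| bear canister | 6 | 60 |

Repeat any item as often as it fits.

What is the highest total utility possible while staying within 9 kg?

1620

9×binoculars uses 9 of the 9 kg and totals 1620.
Nothing else within 9 kg beats 1620.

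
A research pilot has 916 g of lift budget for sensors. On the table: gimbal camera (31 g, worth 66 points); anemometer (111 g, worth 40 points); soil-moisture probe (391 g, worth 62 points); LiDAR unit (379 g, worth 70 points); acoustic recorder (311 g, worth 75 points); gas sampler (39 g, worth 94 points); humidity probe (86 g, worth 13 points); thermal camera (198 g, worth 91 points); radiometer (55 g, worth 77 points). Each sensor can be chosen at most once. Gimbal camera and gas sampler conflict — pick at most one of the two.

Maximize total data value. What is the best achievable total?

Taking anemometer + acoustic recorder + gas sampler + humidity probe + thermal camera + radiometer: 800 g used, 390 in data value.
Nothing else feasible within 916 g beats 390.

390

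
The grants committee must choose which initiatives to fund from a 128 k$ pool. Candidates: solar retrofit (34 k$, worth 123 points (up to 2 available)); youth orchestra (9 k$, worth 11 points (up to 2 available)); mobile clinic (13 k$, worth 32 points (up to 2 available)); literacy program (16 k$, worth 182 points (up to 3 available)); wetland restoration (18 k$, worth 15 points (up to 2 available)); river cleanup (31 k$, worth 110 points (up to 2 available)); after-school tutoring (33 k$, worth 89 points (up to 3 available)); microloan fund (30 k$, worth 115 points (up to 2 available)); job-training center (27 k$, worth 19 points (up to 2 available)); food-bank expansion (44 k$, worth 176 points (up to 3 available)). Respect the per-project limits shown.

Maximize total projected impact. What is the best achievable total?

845

Taking the top-ratio projects first gives 3×literacy program + microloan fund + food-bank expansion for 837 (122 k$).
The 30 k$ tied up in microloan fund is better spent on solar retrofit — total rises to 845 (126 k$).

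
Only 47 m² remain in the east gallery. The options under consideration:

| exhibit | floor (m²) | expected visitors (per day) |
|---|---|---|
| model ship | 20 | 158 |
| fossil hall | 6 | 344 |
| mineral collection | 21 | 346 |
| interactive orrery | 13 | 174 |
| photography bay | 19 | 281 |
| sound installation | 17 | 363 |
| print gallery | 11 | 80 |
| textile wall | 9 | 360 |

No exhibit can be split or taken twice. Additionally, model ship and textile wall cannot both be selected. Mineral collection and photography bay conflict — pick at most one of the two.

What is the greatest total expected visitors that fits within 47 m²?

1241

Ranking by ratio (expected visitors/m²): fossil hall 57.33, textile wall 40.00, sound installation 21.35, mineral collection 16.48.
Fossil hall + interactive orrery + sound installation + textile wall uses 45 of the 47 m² and totals 1241.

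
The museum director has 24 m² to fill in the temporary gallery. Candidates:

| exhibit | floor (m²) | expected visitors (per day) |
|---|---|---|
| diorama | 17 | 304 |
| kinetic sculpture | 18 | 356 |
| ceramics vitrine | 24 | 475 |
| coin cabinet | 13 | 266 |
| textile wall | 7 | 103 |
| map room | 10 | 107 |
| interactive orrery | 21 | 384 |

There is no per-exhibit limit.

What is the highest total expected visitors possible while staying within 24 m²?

475

Greedy by ratio would take coin cabinet + textile wall: 20 m² used, total 369.
The 20 m² tied up in coin cabinet and textile wall is better spent on ceramics vitrine — total rises to 475 (24 m²).
That's the maximum — no swap from here does better than 475.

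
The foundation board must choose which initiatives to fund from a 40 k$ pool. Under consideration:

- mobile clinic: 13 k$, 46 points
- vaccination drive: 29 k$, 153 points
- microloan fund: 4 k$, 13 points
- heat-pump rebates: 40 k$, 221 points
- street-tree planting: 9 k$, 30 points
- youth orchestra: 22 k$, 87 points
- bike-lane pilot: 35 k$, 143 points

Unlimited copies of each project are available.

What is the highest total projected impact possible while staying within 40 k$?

221

The ratio ordering already packs tightly: heat-pump rebates, 40 k$, 221.
Every other selection either busts 40 k$ or fails to beat 221.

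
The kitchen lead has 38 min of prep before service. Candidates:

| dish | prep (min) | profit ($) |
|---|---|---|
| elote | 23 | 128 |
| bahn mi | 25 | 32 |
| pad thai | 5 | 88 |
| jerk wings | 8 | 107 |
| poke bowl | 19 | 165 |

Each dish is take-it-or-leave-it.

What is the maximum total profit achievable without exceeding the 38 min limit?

360

Best packing: pad thai + jerk wings + poke bowl — 32 min, 360 total.
Runner-up elote + pad thai + jerk wings tops out at 323.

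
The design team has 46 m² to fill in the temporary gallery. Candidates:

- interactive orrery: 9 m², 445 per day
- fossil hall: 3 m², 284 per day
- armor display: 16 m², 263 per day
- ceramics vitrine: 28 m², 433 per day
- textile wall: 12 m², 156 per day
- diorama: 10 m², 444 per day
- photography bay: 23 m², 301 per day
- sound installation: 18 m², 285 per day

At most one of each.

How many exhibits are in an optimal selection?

Optimal total is 1474.
For example interactive orrery + fossil hall + diorama + photography bay achieves it, using 45 m².
Every optimal selection uses 4 exhibits.

4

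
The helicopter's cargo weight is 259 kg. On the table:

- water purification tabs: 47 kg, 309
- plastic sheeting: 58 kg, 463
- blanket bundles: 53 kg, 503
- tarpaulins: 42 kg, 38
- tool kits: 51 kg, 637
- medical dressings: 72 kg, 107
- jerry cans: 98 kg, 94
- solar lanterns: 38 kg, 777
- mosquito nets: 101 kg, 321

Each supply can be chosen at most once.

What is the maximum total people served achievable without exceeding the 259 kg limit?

Density check — solar lanterns 20.45, tool kits 12.49, blanket bundles 9.49 are the best per kg.
Water purification tabs + plastic sheeting + blanket bundles + tool kits + solar lanterns uses 247 of the 259 kg and totals 2689.

2689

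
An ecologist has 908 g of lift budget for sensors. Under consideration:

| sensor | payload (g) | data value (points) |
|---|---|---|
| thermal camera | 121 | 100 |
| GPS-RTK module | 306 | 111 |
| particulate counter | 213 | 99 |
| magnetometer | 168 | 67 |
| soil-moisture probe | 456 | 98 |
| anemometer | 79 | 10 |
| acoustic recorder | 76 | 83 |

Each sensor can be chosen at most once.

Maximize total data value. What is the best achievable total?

Density check — acoustic recorder 1.09, thermal camera 0.83, particulate counter 0.46 are the best per g.
Thermal camera + GPS-RTK module + particulate counter + magnetometer + acoustic recorder uses 884 of the 908 g and totals 460.
Next best is thermal camera + GPS-RTK module + particulate counter + anemometer + acoustic recorder at 403 (795 g) — short by 57.

460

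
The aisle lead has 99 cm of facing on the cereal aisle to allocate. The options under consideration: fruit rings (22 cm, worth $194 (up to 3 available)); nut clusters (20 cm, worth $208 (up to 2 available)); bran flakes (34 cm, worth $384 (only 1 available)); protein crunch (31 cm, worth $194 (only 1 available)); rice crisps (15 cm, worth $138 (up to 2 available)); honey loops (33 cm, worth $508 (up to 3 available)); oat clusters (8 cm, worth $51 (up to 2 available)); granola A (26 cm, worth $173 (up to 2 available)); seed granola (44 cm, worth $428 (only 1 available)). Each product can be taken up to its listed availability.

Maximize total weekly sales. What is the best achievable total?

Density check — honey loops 15.39, bran flakes 11.29, nut clusters 10.40 are the best per cm.
Best packing: 3×honey loops — 99 cm, 1524 total.
Every other selection either busts 99 cm or exceeds an availability limit or fails to beat 1524.

1524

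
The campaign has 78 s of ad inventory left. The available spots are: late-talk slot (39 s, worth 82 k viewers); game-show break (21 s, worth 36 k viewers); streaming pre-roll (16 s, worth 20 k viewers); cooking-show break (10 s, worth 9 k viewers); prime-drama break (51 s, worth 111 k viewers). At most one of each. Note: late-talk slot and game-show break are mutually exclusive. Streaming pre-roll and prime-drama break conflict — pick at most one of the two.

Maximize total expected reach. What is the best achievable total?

147

Ranking by ratio (expected reach/s): prime-drama break 2.18, late-talk slot 2.10, game-show break 1.71, streaming pre-roll 1.25.
The ratio ordering already packs tightly: game-show break + prime-drama break, 72 s, 147.
Every other selection either busts 78 s or breaks a pairing rule or fails to beat 147.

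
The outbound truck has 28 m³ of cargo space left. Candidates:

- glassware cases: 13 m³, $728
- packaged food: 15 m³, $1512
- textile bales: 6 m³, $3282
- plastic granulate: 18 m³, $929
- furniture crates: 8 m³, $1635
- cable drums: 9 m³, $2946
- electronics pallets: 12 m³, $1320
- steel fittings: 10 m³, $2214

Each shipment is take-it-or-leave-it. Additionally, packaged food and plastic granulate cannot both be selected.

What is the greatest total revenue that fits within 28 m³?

8442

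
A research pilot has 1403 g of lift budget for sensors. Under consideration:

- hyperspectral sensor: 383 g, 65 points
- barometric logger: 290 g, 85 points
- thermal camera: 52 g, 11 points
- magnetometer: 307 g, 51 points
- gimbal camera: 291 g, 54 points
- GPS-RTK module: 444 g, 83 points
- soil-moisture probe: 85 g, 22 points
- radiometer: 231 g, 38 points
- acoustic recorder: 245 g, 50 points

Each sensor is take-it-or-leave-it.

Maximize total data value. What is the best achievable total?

The ratio heuristic lands on barometric logger + thermal camera + GPS-RTK module + soil-moisture probe + radiometer + acoustic recorder (289) but leaves 56 g idle.
Dropping thermal camera and radiometer frees 283 g; slotting in gimbal camera (291 g) lifts the total to 294 at 1355 g.
The spare 48 g is too small for any remaining sensor, and no exchange beats 294.

294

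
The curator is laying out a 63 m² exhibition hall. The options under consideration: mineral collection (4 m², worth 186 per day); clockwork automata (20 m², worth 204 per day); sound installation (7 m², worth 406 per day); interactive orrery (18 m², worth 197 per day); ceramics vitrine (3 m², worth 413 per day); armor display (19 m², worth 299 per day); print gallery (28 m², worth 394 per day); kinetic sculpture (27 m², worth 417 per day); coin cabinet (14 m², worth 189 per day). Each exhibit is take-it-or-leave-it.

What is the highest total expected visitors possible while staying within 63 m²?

Best packing: mineral collection + sound installation + ceramics vitrine + armor display + kinetic sculpture — 60 m², 1721 total.
No other feasible combination exceeds 1721.

1721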